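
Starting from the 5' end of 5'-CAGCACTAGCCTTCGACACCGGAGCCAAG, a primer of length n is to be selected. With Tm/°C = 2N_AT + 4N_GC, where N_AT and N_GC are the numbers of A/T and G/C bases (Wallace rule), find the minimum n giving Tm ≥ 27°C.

n = 9

First 8 bases: CAGCACTA → Tm = 24°C (< 27°C)
First 9 bases: CAGCACTAG → Tm = 28°C (≥ 27°C)
Since every base adds ≥2°C, Tm only increases with n, so the threshold is first crossed at n = 9.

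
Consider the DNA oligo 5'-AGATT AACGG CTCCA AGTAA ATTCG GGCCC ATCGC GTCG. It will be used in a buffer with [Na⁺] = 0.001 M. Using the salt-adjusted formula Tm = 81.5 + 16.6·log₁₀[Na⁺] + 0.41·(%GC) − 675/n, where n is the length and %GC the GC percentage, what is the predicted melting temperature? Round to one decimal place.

Length n = 39. Base counts: T=8, A=10, G=10, C=11
G+C = 21, so %GC = 21/39 × 100 = 53.846%
Salt term: 16.6 × (-3) = -49.8
GC term: 0.41 × 53.846 = 22.077; length term: −675/39 = −17.308
Tm = 81.5 + (-49.8) + 22.077 − 17.308 = 36.469 → 36.5°C

36.5°C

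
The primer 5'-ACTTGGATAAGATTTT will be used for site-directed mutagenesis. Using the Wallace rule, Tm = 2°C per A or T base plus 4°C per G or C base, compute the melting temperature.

G=3, C=1, A=5, T=7
So N_AT = 12 and N_GC = 4.
Tm = 2×12 + 4×4 = 40°C

40°C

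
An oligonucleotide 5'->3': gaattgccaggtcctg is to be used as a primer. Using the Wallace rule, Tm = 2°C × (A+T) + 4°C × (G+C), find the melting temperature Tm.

Base counts: T=4, C=4, G=5, A=3
AT pairs contribute 7, GC pairs contribute 9.
Tm = 2×7 + 4×9 = 50°C

50°C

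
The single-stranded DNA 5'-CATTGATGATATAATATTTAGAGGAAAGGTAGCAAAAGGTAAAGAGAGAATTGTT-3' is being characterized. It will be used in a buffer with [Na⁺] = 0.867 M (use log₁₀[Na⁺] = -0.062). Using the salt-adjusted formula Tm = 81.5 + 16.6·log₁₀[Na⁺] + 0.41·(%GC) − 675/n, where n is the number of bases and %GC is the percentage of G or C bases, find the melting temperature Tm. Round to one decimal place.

Length n = 55. Scanning the sequence gives A=24, T=15, C=2, G=14.
G+C = 16, so %GC = 16/55 × 100 = 29.091%
Salt term: 16.6 × (-0.062) = -1.029
GC term: 0.41 × 29.091 = 11.927; length term: −675/55 = −12.273
Tm = 81.5 + (-1.029) + 11.927 − 12.273 = 80.125 → 80.1°C

80.1°C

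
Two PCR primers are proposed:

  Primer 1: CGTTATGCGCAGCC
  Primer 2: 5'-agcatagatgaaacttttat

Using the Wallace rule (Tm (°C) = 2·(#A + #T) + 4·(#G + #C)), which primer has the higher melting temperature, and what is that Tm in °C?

Primer 2, 50°C

Primer 1: A+T=5, G+C=9 → Tm = 2(5)+4(9) = 46°C
Primer 2: A+T=15, G+C=5 → Tm = 2(15)+4(5) = 50°C
46°C vs 50°C → primer 2 is higher.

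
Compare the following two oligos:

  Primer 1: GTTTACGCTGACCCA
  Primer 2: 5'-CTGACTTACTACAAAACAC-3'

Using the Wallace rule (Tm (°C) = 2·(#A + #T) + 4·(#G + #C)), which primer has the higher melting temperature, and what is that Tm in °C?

Primer 1: A+T=7, G+C=8 → Tm = 2(7)+4(8) = 46°C
Primer 2: A+T=12, G+C=7 → Tm = 2(12)+4(7) = 52°C
46°C vs 52°C → primer 2 is higher.

Primer 2, 52°C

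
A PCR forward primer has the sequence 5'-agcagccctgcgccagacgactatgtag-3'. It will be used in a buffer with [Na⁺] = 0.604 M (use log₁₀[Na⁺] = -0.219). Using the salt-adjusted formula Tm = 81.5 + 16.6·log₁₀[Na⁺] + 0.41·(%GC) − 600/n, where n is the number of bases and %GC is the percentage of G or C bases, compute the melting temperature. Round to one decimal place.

81.3°C

Length n = 28. Counting bases: G=8, T=4, A=7, C=9
G+C = 17, so %GC = 17/28 × 100 = 60.714%
Salt term: 16.6 × (-0.219) = -3.635
GC term: 0.41 × 60.714 = 24.893; length term: −600/28 = −21.429
Tm = 81.5 + (-3.635) + 24.893 − 21.429 = 81.329 → 81.3°C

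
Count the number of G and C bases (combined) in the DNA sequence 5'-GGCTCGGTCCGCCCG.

13

G=6, A=0, C=7, T=2
G+C = 6 + 7 = 13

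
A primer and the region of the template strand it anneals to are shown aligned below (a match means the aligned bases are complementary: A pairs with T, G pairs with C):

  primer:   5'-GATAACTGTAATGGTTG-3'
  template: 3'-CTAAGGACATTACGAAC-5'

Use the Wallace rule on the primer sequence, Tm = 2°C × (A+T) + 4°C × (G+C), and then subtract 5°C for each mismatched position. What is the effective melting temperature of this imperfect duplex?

31°C

Primer base counts: A=5, T=6, G=5, C=1 → A+T=11, G+C=6
Perfect-match Tm = 2(11) + 4(6) = 22 + 24 = 46°C
Mismatches (positions where the bases are not complementary): 3 (at positions 4, 5, 14)
Effective Tm = 46 − 3×5 = 46 − 15 = 31°C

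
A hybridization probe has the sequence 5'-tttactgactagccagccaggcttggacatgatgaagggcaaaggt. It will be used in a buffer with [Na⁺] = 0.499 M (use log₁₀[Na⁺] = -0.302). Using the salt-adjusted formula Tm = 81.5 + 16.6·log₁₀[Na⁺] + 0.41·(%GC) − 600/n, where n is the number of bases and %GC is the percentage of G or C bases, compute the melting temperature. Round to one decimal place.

83.9°C

Length n = 46. Base counts: A=13, G=14, T=10, C=9
G+C = 23, so %GC = 23/46 × 100 = 50%
Salt term: 16.6 × (-0.302) = -5.013
GC term: 0.41 × 50 = 20.5; length term: −600/46 = −13.043
Tm = 81.5 + (-5.013) + 20.5 − 13.043 = 83.944 → 83.9°C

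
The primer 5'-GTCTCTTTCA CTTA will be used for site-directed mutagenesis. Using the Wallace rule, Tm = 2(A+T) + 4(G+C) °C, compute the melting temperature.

38°C

Base counts: G=1, T=7, A=2, C=4
So N_AT = 9 and N_GC = 5.
Tm = 2×9 + 4×5 = 38°C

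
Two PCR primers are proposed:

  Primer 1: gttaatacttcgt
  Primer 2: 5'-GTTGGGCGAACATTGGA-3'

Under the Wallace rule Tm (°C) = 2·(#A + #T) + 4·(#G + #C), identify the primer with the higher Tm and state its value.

Primer 2, 52°C

Primer 1: A+T=9, G+C=4 → Tm = 2(9)+4(4) = 34°C
Primer 2: A+T=8, G+C=9 → Tm = 2(8)+4(9) = 52°C
34°C vs 52°C → primer 2 is higher.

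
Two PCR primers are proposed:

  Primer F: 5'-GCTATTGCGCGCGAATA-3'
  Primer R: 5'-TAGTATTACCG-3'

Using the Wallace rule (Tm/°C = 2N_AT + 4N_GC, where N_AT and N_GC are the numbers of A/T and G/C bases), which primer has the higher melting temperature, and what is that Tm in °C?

Primer F: A+T=8, G+C=9 → Tm = 2(8)+4(9) = 52°C
Primer R: A+T=7, G+C=4 → Tm = 2(7)+4(4) = 30°C
52°C vs 30°C → primer F is higher.

Primer F, 52°C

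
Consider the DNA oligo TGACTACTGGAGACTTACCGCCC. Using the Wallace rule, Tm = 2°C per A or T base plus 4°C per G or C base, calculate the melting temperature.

Scanning the sequence gives A=5, C=8, G=5, T=5.
AT pairs contribute 10, GC pairs contribute 13.
Tm = 4·13 + 2·10 = 52 + 20 = 72°C

72°C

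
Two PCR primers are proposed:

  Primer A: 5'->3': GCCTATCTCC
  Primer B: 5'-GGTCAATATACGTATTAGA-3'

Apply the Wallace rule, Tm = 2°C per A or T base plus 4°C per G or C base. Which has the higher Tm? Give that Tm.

Primer A: A+T=4, G+C=6 → Tm = 2(4)+4(6) = 32°C
Primer B: A+T=13, G+C=6 → Tm = 2(13)+4(6) = 50°C
32°C vs 50°C → primer B is higher.

Primer B, 50°C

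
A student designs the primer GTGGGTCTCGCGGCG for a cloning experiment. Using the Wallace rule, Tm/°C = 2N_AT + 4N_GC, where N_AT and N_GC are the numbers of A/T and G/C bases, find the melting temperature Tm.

54°C

Scanning the sequence gives T=3, A=0, C=4, G=8.
AT pairs contribute 3, GC pairs contribute 12.
Tm = 2×3 + 4×12 = 54°C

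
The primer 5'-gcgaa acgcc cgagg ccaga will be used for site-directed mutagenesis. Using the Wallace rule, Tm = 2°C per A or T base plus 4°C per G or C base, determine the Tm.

Counting bases: A=6, G=7, C=7, T=0
A+T = 6, G+C = 14
Tm = 4·14 + 2·6 = 56 + 12 = 68°C

68°C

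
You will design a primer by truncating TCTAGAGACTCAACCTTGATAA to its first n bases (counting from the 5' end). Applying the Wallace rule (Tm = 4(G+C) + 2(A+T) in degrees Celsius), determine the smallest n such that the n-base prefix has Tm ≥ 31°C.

n = 11

First 10 bases: TCTAGAGACT → Tm = 28°C (< 31°C)
First 11 bases: TCTAGAGACTC → Tm = 32°C (≥ 31°C)
Each additional base adds 2°C (A/T) or 4°C (G/C), so Tm is non-decreasing in n; n = 11 is the first length to reach 31°C.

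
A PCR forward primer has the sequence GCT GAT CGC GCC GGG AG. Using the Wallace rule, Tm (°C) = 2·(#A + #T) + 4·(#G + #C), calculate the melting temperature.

Scanning the sequence gives C=5, G=8, A=2, T=2.
AT pairs contribute 4, GC pairs contribute 13.
Tm = 4·13 + 2·4 = 52 + 8 = 60°C

60°C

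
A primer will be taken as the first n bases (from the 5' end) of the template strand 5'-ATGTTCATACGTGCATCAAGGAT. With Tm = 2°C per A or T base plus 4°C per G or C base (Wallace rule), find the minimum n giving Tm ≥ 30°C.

First 10 bases: ATGTTCATAC → Tm = 26°C (< 30°C)
First 11 bases: ATGTTCATACG → Tm = 30°C (≥ 30°C)
Since every base adds ≥2°C, Tm only increases with n, so the threshold is first crossed at n = 11.

n = 11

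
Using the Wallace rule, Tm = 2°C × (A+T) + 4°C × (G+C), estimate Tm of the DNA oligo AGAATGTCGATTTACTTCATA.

54°C

A=7, G=3, C=3, T=8
A+T = 15, G+C = 6
Tm = 2(15) + 4(6) = 30 + 24 = 54°C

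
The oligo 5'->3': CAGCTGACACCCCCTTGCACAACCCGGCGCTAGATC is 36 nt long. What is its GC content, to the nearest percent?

Scanning the sequence gives G=7, T=5, C=16, A=8.
G+C = 7 + 16 = 23 out of 36 bases
%GC = 23/36 × 100 = 63.89% ≈ 64%

64%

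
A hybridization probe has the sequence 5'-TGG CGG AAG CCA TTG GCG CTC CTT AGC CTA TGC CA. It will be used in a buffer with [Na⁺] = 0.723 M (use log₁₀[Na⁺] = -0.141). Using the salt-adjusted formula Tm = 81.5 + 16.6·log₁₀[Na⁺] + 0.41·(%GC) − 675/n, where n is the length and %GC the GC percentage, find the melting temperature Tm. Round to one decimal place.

84.5°C

Length n = 35. Scanning the sequence gives G=10, T=8, A=6, C=11.
G+C = 21, so %GC = 21/35 × 100 = 60%
Salt term: 16.6 × (-0.141) = -2.341
GC term: 0.41 × 60 = 24.6; length term: −675/35 = −19.286
Tm = 81.5 + (-2.341) + 24.6 − 19.286 = 84.473 → 84.5°C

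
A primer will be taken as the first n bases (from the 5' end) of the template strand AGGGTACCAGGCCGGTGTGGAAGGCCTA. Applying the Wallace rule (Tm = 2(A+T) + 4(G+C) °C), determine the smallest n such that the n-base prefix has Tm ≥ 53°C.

n = 16

First 15 bases: AGGGTACCAGGCCGG → Tm = 52°C (< 53°C)
First 16 bases: AGGGTACCAGGCCGGT → Tm = 54°C (≥ 53°C)
Since every base adds ≥2°C, Tm only increases with n, so the threshold is first crossed at n = 16.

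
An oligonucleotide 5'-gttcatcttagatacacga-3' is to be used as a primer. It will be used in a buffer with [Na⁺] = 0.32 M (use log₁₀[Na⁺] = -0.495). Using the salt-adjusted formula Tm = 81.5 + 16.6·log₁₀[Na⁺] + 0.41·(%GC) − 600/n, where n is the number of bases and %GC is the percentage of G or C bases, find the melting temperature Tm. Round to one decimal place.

Length n = 19. Base counts: C=4, T=6, G=3, A=6
G+C = 7, so %GC = 7/19 × 100 = 36.842%
Salt term: 16.6 × (-0.495) = -8.217
GC term: 0.41 × 36.842 = 15.105; length term: −600/19 = −31.579
Tm = 81.5 + (-8.217) + 15.105 − 31.579 = 56.809 → 56.8°C

56.8°C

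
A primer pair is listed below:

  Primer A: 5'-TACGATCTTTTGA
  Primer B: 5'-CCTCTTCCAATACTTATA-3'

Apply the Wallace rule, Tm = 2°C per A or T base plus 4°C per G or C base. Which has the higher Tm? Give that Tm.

Primer B, 48°C

Primer A: A+T=9, G+C=4 → Tm = 2(9)+4(4) = 34°C
Primer B: A+T=12, G+C=6 → Tm = 2(12)+4(6) = 48°C
34°C vs 48°C → primer B is higher.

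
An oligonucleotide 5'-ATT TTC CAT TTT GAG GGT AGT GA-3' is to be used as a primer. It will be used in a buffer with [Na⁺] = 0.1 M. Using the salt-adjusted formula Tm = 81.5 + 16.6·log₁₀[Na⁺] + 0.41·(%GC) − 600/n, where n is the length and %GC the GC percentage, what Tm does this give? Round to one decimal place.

53.1°C

Length n = 23. Scanning the sequence gives A=5, T=10, C=2, G=6.
G+C = 8, so %GC = 8/23 × 100 = 34.783%
Salt term: 16.6 × (-1) = -16.6
GC term: 0.41 × 34.783 = 14.261; length term: −600/23 = −26.087
Tm = 81.5 + (-16.6) + 14.261 − 26.087 = 53.074 → 53.1°C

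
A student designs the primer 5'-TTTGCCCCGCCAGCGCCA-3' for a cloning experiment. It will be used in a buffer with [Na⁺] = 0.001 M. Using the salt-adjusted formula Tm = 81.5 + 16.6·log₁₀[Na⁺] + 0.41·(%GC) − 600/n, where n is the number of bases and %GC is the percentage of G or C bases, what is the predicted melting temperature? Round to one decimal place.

28.0°C

Length n = 18. C=9, A=2, G=4, T=3
G+C = 13, so %GC = 13/18 × 100 = 72.222%
Salt term: 16.6 × (-3) = -49.8
GC term: 0.41 × 72.222 = 29.611; length term: −600/18 = −33.333
Tm = 81.5 + (-49.8) + 29.611 − 33.333 = 27.978 → 28.0°C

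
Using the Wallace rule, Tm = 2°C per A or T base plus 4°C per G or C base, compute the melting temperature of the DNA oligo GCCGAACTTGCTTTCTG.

Counting bases: T=6, C=5, G=4, A=2
AT pairs contribute 8, GC pairs contribute 9.
Tm = 4·9 + 2·8 = 36 + 16 = 52°C

52°C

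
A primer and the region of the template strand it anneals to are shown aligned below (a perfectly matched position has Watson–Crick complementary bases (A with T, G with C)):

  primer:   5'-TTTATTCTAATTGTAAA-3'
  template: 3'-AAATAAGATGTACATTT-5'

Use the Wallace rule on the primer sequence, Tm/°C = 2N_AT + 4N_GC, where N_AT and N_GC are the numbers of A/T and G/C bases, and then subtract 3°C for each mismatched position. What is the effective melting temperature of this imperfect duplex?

32°C

Primer base counts: A=6, T=9, G=1, C=1 → A+T=15, G+C=2
Perfect-match Tm = 2(15) + 4(2) = 30 + 8 = 38°C
Mismatches (positions where the bases are not complementary): 2 (at positions 10, 11)
Effective Tm = 38 − 2×3 = 38 − 6 = 32°C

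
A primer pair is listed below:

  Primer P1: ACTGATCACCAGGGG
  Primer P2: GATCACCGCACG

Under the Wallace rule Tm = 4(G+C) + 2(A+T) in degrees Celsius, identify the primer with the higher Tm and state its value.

Primer P1: A+T=6, G+C=9 → Tm = 2(6)+4(9) = 48°C
Primer P2: A+T=4, G+C=8 → Tm = 2(4)+4(8) = 40°C
48°C vs 40°C → primer P1 is higher.

Primer P1, 48°C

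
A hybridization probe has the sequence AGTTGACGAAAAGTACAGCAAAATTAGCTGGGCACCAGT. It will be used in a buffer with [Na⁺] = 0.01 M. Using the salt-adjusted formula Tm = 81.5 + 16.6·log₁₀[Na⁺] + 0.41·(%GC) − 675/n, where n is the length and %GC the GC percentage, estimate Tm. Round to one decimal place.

Length n = 39. T=7, A=15, C=7, G=10
G+C = 17, so %GC = 17/39 × 100 = 43.59%
Salt term: 16.6 × (-2) = -33.2
GC term: 0.41 × 43.59 = 17.872; length term: −675/39 = −17.308
Tm = 81.5 + (-33.2) + 17.872 − 17.308 = 48.864 → 48.9°C

48.9°C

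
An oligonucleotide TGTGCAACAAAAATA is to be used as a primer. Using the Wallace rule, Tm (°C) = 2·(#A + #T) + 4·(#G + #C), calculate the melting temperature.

T=3, C=2, A=8, G=2
So N_AT = 11 and N_GC = 4.
Tm = 2×11 + 4×4 = 38°C

38°C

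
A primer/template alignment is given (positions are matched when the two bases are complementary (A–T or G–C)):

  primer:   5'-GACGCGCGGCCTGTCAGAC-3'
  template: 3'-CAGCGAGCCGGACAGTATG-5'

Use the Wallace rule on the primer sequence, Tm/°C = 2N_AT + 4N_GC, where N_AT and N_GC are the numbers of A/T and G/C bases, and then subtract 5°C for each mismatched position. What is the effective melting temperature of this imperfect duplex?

Primer base counts: A=3, T=2, G=7, C=7 → A+T=5, G+C=14
Perfect-match Tm = 2(5) + 4(14) = 10 + 56 = 66°C
Mismatches (positions where the bases are not complementary): 3 (at positions 2, 6, 17)
Effective Tm = 66 − 3×5 = 66 − 15 = 51°C

51°C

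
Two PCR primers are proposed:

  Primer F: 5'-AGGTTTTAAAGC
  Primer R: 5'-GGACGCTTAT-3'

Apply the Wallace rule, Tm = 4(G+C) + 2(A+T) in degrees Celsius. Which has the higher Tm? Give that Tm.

Primer F, 32°C

Primer F: A+T=8, G+C=4 → Tm = 2(8)+4(4) = 32°C
Primer R: A+T=5, G+C=5 → Tm = 2(5)+4(5) = 30°C
32°C vs 30°C → primer F is higher.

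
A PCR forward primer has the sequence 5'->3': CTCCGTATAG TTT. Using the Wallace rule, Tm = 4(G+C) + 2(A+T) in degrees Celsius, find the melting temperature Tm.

Counting bases: T=6, A=2, C=3, G=2
A+T = 8, G+C = 5
Tm = 2(8) + 4(5) = 16 + 20 = 36°C

36°C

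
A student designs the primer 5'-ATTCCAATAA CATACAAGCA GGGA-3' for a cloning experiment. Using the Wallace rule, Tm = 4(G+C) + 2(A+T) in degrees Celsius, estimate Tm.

Base counts: A=11, G=4, C=5, T=4
A+T = 15, G+C = 9
Tm = 4·9 + 2·15 = 36 + 30 = 66°C

66°C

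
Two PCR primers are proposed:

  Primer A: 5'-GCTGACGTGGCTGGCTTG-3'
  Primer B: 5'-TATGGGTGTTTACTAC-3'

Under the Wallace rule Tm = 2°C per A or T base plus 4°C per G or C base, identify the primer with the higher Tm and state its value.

Primer A, 60°C

Primer A: A+T=6, G+C=12 → Tm = 2(6)+4(12) = 60°C
Primer B: A+T=10, G+C=6 → Tm = 2(10)+4(6) = 44°C
60°C vs 44°C → primer A is higher.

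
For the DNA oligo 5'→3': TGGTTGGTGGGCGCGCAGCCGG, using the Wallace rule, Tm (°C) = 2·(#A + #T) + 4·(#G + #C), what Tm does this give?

78°C

Scanning the sequence gives T=4, A=1, C=5, G=12.
So N_AT = 5 and N_GC = 17.
Tm = 2×5 + 4×17 = 78°C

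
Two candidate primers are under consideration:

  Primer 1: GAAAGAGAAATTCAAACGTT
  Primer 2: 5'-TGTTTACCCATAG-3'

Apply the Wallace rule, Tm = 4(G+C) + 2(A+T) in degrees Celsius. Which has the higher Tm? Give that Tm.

Primer 1, 52°C

Primer 1: A+T=14, G+C=6 → Tm = 2(14)+4(6) = 52°C
Primer 2: A+T=8, G+C=5 → Tm = 2(8)+4(5) = 36°C
52°C vs 36°C → primer 1 is higher.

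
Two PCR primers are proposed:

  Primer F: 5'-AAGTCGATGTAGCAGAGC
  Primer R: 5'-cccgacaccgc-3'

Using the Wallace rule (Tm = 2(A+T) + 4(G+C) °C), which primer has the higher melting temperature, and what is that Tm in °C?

Primer F, 54°C

Primer F: A+T=9, G+C=9 → Tm = 2(9)+4(9) = 54°C
Primer R: A+T=2, G+C=9 → Tm = 2(2)+4(9) = 40°C
54°C vs 40°C → primer F is higher.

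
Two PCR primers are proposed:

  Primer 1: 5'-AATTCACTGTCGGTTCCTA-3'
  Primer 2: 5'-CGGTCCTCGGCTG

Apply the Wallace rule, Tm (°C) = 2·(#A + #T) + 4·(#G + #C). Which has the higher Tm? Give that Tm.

Primer 1: A+T=11, G+C=8 → Tm = 2(11)+4(8) = 54°C
Primer 2: A+T=3, G+C=10 → Tm = 2(3)+4(10) = 46°C
54°C vs 46°C → primer 1 is higher.

Primer 1, 54°C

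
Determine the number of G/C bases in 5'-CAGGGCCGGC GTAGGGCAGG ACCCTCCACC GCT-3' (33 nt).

25

Base counts: A=5, G=12, T=3, C=13
G+C = 12 + 13 = 25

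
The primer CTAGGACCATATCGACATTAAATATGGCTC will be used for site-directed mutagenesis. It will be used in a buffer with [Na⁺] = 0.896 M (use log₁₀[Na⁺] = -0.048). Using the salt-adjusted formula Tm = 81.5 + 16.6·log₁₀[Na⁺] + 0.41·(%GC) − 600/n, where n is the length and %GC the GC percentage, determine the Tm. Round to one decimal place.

Length n = 30. Scanning the sequence gives A=10, T=8, C=7, G=5.
G+C = 12, so %GC = 12/30 × 100 = 40%
Salt term: 16.6 × (-0.048) = -0.797
GC term: 0.41 × 40 = 16.4; length term: −600/30 = −20
Tm = 81.5 + (-0.797) + 16.4 − 20 = 77.103 → 77.1°C

77.1°C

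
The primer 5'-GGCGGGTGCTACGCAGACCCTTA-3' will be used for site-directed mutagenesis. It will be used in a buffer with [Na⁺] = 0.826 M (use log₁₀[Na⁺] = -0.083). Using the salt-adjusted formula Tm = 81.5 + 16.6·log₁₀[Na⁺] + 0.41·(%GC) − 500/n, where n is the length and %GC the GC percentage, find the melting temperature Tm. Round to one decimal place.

Length n = 23. Base counts: G=8, C=7, T=4, A=4
G+C = 15, so %GC = 15/23 × 100 = 65.217%
Salt term: 16.6 × (-0.083) = -1.378
GC term: 0.41 × 65.217 = 26.739; length term: −500/23 = −21.739
Tm = 81.5 + (-1.378) + 26.739 − 21.739 = 85.122 → 85.1°C

85.1°C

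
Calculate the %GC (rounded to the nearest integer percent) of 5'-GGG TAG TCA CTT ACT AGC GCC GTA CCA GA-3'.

Counting bases: C=8, G=8, T=6, A=7
G+C = 8 + 8 = 16 out of 29 bases
%GC = 16/29 × 100 = 55.17% ≈ 55%

55%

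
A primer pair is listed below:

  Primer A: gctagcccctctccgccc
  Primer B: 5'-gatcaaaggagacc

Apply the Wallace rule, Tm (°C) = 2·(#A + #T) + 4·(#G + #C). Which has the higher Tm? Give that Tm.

Primer A, 64°C

Primer A: A+T=4, G+C=14 → Tm = 2(4)+4(14) = 64°C
Primer B: A+T=7, G+C=7 → Tm = 2(7)+4(7) = 42°C
64°C vs 42°C → primer A is higher.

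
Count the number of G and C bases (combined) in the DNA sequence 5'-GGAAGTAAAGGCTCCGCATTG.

11

Scanning the sequence gives C=4, A=6, G=7, T=4.
Total G or C: 7 + 4 = 11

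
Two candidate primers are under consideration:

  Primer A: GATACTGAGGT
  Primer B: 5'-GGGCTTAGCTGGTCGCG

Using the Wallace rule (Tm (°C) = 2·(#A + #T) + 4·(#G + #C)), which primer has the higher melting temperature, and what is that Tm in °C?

Primer A: A+T=6, G+C=5 → Tm = 2(6)+4(5) = 32°C
Primer B: A+T=5, G+C=12 → Tm = 2(5)+4(12) = 58°C
32°C vs 58°C → primer B is higher.

Primer B, 58°C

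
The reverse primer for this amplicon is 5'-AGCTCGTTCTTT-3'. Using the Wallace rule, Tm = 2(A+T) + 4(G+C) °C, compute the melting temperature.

34°C

Base counts: A=1, C=3, G=2, T=6
AT pairs contribute 7, GC pairs contribute 5.
Tm = 2×7 + 4×5 = 34°C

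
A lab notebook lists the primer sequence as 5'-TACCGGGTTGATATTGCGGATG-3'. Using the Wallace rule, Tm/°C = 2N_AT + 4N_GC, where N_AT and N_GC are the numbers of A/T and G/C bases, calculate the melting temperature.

Counting bases: T=7, A=4, C=3, G=8
AT pairs contribute 11, GC pairs contribute 11.
Tm = 2(11) + 4(11) = 22 + 44 = 66°C

66°C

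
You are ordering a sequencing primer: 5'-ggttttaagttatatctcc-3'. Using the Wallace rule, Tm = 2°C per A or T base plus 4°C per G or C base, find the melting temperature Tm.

50°C

C=3, G=3, A=4, T=9
AT pairs contribute 13, GC pairs contribute 6.
Tm = 2(13) + 4(6) = 26 + 24 = 50°C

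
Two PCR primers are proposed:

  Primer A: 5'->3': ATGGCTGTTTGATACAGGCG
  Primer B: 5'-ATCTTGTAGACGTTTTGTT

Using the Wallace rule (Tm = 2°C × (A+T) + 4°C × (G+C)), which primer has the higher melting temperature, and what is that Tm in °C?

Primer A, 60°C

Primer A: A+T=10, G+C=10 → Tm = 2(10)+4(10) = 60°C
Primer B: A+T=13, G+C=6 → Tm = 2(13)+4(6) = 50°C
60°C vs 50°C → primer A is higher.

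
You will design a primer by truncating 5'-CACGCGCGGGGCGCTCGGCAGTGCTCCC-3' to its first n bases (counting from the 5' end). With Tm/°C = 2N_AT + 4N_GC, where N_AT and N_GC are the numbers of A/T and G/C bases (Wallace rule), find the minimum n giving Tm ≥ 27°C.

First 7 bases: CACGCGC → Tm = 26°C (< 27°C)
First 8 bases: CACGCGCG → Tm = 30°C (≥ 27°C)
Since every base adds ≥2°C, Tm only increases with n, so the threshold is first crossed at n = 8.

n = 8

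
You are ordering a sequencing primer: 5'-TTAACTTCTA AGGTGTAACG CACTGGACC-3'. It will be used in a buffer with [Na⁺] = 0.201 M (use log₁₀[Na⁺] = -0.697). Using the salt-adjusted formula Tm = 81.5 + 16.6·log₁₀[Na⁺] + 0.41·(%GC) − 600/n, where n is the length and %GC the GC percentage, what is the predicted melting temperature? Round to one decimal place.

67.6°C

Length n = 29. Base counts: G=6, C=7, A=8, T=8
G+C = 13, so %GC = 13/29 × 100 = 44.828%
Salt term: 16.6 × (-0.697) = -11.57
GC term: 0.41 × 44.828 = 18.379; length term: −600/29 = −20.69
Tm = 81.5 + (-11.57) + 18.379 − 20.69 = 67.619 → 67.6°C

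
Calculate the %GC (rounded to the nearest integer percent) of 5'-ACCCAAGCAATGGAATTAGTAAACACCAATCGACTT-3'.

39%

Base counts: G=5, A=15, T=7, C=9
G+C = 5 + 9 = 14 out of 36 bases
%GC = 14/36 × 100 = 38.89% ≈ 39%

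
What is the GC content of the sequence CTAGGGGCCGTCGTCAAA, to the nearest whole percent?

Counting bases: G=6, C=5, A=4, T=3
G+C = 6 + 5 = 11 out of 18 bases
%GC = 11/18 × 100 = 61.11% ≈ 61%

61%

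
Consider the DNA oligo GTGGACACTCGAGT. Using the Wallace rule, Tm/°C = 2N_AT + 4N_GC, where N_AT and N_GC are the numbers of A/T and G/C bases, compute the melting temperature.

Scanning the sequence gives C=3, A=3, T=3, G=5.
AT pairs contribute 6, GC pairs contribute 8.
Tm = 2×6 + 4×8 = 44°C

44°C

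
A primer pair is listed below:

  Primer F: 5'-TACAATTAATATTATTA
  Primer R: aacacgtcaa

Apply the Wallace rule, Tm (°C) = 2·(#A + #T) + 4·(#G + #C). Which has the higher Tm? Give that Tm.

Primer F: A+T=16, G+C=1 → Tm = 2(16)+4(1) = 36°C
Primer R: A+T=6, G+C=4 → Tm = 2(6)+4(4) = 28°C
36°C vs 28°C → primer F is higher.

Primer F, 36°C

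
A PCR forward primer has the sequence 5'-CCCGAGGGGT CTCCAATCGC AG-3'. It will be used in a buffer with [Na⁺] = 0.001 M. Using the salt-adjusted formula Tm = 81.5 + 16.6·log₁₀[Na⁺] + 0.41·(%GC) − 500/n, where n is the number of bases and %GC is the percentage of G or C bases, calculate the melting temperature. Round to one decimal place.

36.9°C

Length n = 22. Counting bases: A=4, T=3, G=7, C=8
G+C = 15, so %GC = 15/22 × 100 = 68.182%
Salt term: 16.6 × (-3) = -49.8
GC term: 0.41 × 68.182 = 27.955; length term: −500/22 = −22.727
Tm = 81.5 + (-49.8) + 27.955 − 22.727 = 36.928 → 36.9°C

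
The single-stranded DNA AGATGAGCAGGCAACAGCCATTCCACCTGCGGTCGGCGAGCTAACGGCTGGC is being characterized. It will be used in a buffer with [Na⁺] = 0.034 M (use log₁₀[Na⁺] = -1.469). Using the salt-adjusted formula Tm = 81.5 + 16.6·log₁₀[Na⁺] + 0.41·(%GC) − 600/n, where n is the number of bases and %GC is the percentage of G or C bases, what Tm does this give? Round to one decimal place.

Length n = 52. Counting bases: C=16, G=17, T=7, A=12
G+C = 33, so %GC = 33/52 × 100 = 63.462%
Salt term: 16.6 × (-1.469) = -24.385
GC term: 0.41 × 63.462 = 26.019; length term: −600/52 = −11.538
Tm = 81.5 + (-24.385) + 26.019 − 11.538 = 71.596 → 71.6°C

71.6°C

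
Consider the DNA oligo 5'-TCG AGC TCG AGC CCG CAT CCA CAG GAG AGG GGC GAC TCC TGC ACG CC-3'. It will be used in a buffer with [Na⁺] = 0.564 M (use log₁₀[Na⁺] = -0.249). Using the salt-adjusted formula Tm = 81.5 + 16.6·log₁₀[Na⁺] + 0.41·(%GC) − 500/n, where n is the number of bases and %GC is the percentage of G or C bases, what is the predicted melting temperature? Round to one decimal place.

Length n = 47. Counting bases: C=18, T=5, G=15, A=9
G+C = 33, so %GC = 33/47 × 100 = 70.213%
Salt term: 16.6 × (-0.249) = -4.133
GC term: 0.41 × 70.213 = 28.787; length term: −500/47 = −10.638
Tm = 81.5 + (-4.133) + 28.787 − 10.638 = 95.516 → 95.5°C

95.5°C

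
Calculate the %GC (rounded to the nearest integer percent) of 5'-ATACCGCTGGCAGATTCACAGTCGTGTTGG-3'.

Scanning the sequence gives A=6, T=8, G=9, C=7.
G+C = 9 + 7 = 16 out of 30 bases
%GC = 16/30 × 100 = 53.33% ≈ 53%

53%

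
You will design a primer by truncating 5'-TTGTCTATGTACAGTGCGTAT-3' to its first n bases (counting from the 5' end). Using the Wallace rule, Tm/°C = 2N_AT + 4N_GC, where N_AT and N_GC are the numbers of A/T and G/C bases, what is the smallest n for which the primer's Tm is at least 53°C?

n = 19

First 18 bases: TTGTCTATGTACAGTGCG → Tm = 52°C (< 53°C)
First 19 bases: TTGTCTATGTACAGTGCGT → Tm = 54°C (≥ 53°C)
Since every base adds ≥2°C, Tm only increases with n, so the threshold is first crossed at n = 19.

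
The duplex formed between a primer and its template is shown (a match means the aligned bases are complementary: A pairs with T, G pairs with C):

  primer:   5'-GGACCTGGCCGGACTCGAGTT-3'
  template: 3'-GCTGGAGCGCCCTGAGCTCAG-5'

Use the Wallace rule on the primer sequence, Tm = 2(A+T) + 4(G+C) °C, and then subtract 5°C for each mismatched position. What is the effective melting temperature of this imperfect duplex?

50°C

Primer base counts: A=3, T=4, G=8, C=6 → A+T=7, G+C=14
Perfect-match Tm = 2(7) + 4(14) = 14 + 56 = 70°C
Mismatches (positions where the bases are not complementary): 4 (at positions 1, 7, 10, 21)
Effective Tm = 70 − 4×5 = 70 − 20 = 50°C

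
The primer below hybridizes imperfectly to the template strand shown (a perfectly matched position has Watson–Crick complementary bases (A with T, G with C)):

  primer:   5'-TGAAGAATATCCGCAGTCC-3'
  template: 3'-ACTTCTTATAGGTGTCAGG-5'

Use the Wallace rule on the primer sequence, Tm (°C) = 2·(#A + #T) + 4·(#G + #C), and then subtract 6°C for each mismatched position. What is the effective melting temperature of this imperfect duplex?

50°C

Primer base counts: A=6, T=4, G=4, C=5 → A+T=10, G+C=9
Perfect-match Tm = 2(10) + 4(9) = 20 + 36 = 56°C
Mismatches (positions where the bases are not complementary): 1 (at position 13)
Effective Tm = 56 − 1×6 = 56 − 6 = 50°C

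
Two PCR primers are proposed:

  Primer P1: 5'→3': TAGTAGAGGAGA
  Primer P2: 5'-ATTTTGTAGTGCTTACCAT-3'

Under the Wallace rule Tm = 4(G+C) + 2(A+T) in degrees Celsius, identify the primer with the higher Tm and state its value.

Primer P2, 50°C

Primer P1: A+T=7, G+C=5 → Tm = 2(7)+4(5) = 34°C
Primer P2: A+T=13, G+C=6 → Tm = 2(13)+4(6) = 50°C
34°C vs 50°C → primer P2 is higher.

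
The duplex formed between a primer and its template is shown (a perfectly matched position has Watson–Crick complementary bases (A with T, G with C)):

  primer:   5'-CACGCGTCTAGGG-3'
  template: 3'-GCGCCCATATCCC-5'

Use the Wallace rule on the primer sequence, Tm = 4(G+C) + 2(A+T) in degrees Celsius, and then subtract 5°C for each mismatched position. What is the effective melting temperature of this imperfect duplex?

Primer base counts: A=2, T=2, G=5, C=4 → A+T=4, G+C=9
Perfect-match Tm = 2(4) + 4(9) = 8 + 36 = 44°C
Mismatches (positions where the bases are not complementary): 3 (at positions 2, 5, 8)
Effective Tm = 44 − 3×5 = 44 − 15 = 29°C

29°C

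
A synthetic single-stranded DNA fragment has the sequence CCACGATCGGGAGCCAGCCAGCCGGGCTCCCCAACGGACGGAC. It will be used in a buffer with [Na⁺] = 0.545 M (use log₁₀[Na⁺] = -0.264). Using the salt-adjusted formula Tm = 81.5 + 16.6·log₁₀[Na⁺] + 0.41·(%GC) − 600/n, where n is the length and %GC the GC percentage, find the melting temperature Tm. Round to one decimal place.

93.7°C

Length n = 43. Counting bases: G=14, A=9, C=18, T=2
G+C = 32, so %GC = 32/43 × 100 = 74.419%
Salt term: 16.6 × (-0.264) = -4.382
GC term: 0.41 × 74.419 = 30.512; length term: −600/43 = −13.953
Tm = 81.5 + (-4.382) + 30.512 − 13.953 = 93.677 → 93.7°C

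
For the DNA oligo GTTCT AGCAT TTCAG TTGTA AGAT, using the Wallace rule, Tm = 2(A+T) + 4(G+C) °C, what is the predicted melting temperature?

C=3, G=5, T=10, A=6
A+T = 16, G+C = 8
Tm = 2×16 + 4×8 = 64°C

64°C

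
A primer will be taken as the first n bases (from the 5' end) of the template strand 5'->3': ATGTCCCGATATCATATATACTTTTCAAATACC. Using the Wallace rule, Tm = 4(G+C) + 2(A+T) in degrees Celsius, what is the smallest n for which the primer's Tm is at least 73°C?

n = 29

First 28 bases: ATGTCCCGATATCATATATACTTTTCAA → Tm = 72°C (< 73°C)
First 29 bases: ATGTCCCGATATCATATATACTTTTCAAA → Tm = 74°C (≥ 73°C)
Since every base adds ≥2°C, Tm only increases with n, so the threshold is first crossed at n = 29.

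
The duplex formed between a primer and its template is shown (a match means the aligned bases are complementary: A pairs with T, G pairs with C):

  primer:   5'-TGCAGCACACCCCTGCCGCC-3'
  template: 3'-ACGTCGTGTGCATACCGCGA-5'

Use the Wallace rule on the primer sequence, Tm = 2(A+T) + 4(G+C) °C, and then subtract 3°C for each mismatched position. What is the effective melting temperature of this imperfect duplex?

Primer base counts: A=3, T=2, G=4, C=11 → A+T=5, G+C=15
Perfect-match Tm = 2(5) + 4(15) = 10 + 60 = 70°C
Mismatches (positions where the bases are not complementary): 5 (at positions 11, 12, 13, 16, 20)
Effective Tm = 70 − 5×3 = 70 − 15 = 55°C

55°C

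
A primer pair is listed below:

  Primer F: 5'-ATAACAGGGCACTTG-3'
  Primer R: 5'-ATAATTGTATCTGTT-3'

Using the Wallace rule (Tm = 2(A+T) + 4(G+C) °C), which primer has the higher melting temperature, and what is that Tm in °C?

Primer F, 44°C

Primer F: A+T=8, G+C=7 → Tm = 2(8)+4(7) = 44°C
Primer R: A+T=12, G+C=3 → Tm = 2(12)+4(3) = 36°C
44°C vs 36°C → primer F is higher.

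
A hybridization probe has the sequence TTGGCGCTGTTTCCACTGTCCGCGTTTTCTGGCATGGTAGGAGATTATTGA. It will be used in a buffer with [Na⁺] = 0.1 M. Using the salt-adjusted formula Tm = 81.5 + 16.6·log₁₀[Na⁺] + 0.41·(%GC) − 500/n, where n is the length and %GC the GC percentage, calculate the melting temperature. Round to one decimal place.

75.2°C

Length n = 51. Base counts: C=10, T=19, G=15, A=7
G+C = 25, so %GC = 25/51 × 100 = 49.02%
Salt term: 16.6 × (-1) = -16.6
GC term: 0.41 × 49.02 = 20.098; length term: −500/51 = −9.804
Tm = 81.5 + (-16.6) + 20.098 − 9.804 = 75.194 → 75.2°C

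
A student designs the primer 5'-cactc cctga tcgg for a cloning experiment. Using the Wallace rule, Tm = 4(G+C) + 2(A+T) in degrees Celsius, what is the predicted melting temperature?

46°C

C=6, T=3, A=2, G=3
AT pairs contribute 5, GC pairs contribute 9.
Tm = 2(5) + 4(9) = 10 + 36 = 46°C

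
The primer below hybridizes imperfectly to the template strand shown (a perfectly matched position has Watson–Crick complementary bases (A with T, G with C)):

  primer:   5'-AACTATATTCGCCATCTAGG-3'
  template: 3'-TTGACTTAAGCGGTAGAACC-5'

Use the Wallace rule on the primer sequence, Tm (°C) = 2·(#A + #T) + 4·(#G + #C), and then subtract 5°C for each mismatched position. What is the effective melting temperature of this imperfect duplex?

Primer base counts: A=6, T=6, G=3, C=5 → A+T=12, G+C=8
Perfect-match Tm = 2(12) + 4(8) = 24 + 32 = 56°C
Mismatches (positions where the bases are not complementary): 3 (at positions 5, 6, 18)
Effective Tm = 56 − 3×5 = 56 − 15 = 41°C

41°C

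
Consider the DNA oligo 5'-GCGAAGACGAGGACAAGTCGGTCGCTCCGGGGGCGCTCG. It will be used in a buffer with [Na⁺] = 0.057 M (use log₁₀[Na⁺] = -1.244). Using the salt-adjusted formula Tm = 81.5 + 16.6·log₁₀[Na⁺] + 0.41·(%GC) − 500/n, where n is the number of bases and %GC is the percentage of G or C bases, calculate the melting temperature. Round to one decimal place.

77.5°C

Length n = 39. Scanning the sequence gives T=4, A=7, C=11, G=17.
G+C = 28, so %GC = 28/39 × 100 = 71.795%
Salt term: 16.6 × (-1.244) = -20.65
GC term: 0.41 × 71.795 = 29.436; length term: −500/39 = −12.821
Tm = 81.5 + (-20.65) + 29.436 − 12.821 = 77.465 → 77.5°C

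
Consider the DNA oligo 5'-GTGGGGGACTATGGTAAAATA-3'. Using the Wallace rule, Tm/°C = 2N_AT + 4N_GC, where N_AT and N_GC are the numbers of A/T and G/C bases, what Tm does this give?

60°C

C=1, G=8, T=5, A=7
A+T = 12, G+C = 9
Tm = 2(12) + 4(9) = 24 + 36 = 60°C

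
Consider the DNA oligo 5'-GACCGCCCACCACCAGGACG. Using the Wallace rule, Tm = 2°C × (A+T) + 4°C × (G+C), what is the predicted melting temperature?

70°C

Base counts: A=5, G=5, T=0, C=10
So N_AT = 5 and N_GC = 15.
Tm = 4·15 + 2·5 = 60 + 10 = 70°C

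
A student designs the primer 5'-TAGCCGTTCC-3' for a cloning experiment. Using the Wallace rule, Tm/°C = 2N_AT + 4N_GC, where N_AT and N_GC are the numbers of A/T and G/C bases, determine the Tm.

32°C

Counting bases: T=3, G=2, A=1, C=4
So N_AT = 4 and N_GC = 6.
Tm = 2×4 + 4×6 = 32°C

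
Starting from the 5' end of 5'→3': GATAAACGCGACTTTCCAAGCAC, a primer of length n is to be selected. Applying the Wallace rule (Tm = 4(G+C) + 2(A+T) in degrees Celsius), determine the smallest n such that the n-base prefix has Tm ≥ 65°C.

First 22 bases: GATAAACGCGACTTTCCAAGCA → Tm = 64°C (< 65°C)
First 23 bases: GATAAACGCGACTTTCCAAGCAC → Tm = 68°C (≥ 65°C)
Since every base adds ≥2°C, Tm only increases with n, so the threshold is first crossed at n = 23.

n = 23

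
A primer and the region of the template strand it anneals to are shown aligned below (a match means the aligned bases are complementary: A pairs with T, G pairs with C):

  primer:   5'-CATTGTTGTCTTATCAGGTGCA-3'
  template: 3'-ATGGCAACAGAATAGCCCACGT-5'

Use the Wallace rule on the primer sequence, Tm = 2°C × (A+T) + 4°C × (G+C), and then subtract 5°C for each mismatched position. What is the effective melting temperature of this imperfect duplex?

42°C

Primer base counts: A=4, T=9, G=5, C=4 → A+T=13, G+C=9
Perfect-match Tm = 2(13) + 4(9) = 26 + 36 = 62°C
Mismatches (positions where the bases are not complementary): 4 (at positions 1, 3, 4, 16)
Effective Tm = 62 − 4×5 = 62 − 20 = 42°C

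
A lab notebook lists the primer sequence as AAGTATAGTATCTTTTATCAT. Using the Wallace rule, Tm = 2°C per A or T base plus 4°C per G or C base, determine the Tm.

Scanning the sequence gives A=7, T=10, G=2, C=2.
AT pairs contribute 17, GC pairs contribute 4.
Tm = 4·4 + 2·17 = 16 + 34 = 50°C

50°C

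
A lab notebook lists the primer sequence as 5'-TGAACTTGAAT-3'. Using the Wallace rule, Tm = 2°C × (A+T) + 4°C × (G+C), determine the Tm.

28°C

C=1, G=2, A=4, T=4
AT pairs contribute 8, GC pairs contribute 3.
Tm = 4·3 + 2·8 = 12 + 16 = 28°C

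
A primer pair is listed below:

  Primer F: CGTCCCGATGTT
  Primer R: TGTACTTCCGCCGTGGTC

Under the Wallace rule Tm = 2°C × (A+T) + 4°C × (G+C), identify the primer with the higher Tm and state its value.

Primer R, 58°C

Primer F: A+T=5, G+C=7 → Tm = 2(5)+4(7) = 38°C
Primer R: A+T=7, G+C=11 → Tm = 2(7)+4(11) = 58°C
38°C vs 58°C → primer R is higher.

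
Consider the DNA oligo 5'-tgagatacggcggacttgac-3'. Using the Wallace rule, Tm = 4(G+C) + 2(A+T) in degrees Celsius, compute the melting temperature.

Base counts: A=5, G=7, T=4, C=4
So N_AT = 9 and N_GC = 11.
Tm = 2(9) + 4(11) = 18 + 44 = 62°C

62°C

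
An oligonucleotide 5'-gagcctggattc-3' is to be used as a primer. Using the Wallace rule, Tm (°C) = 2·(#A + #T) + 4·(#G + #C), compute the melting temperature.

Scanning the sequence gives G=4, A=2, C=3, T=3.
A+T = 5, G+C = 7
Tm = 2×5 + 4×7 = 38°C

38°C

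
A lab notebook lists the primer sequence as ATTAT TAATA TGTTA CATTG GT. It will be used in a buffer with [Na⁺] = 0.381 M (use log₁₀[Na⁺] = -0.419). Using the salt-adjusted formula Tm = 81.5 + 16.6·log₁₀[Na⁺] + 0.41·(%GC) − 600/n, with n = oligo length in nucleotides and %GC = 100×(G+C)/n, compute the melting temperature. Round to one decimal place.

54.7°C

Length n = 22. Base counts: G=3, A=7, T=11, C=1
G+C = 4, so %GC = 4/22 × 100 = 18.182%
Salt term: 16.6 × (-0.419) = -6.955
GC term: 0.41 × 18.182 = 7.455; length term: −600/22 = −27.273
Tm = 81.5 + (-6.955) + 7.455 − 27.273 = 54.727 → 54.7°C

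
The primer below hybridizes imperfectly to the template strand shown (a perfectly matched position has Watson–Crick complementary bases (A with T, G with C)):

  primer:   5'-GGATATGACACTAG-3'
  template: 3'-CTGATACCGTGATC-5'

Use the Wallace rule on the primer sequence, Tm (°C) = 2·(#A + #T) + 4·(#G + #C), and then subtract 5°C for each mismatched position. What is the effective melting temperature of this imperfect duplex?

Primer base counts: A=5, T=3, G=4, C=2 → A+T=8, G+C=6
Perfect-match Tm = 2(8) + 4(6) = 16 + 24 = 40°C
Mismatches (positions where the bases are not complementary): 3 (at positions 2, 3, 8)
Effective Tm = 40 − 3×5 = 40 − 15 = 25°C

25°C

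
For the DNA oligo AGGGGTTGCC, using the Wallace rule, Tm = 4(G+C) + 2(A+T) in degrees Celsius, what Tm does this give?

34°C

Base counts: A=1, C=2, G=5, T=2
AT pairs contribute 3, GC pairs contribute 7.
Tm = 2(3) + 4(7) = 6 + 28 = 34°C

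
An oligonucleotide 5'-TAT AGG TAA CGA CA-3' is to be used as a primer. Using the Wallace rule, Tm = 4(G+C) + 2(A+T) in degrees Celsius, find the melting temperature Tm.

38°C

Counting bases: G=3, A=6, C=2, T=3
A+T = 9, G+C = 5
Tm = 2×9 + 4×5 = 38°C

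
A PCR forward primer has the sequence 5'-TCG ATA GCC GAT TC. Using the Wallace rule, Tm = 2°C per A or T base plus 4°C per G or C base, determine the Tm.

Scanning the sequence gives A=3, G=3, C=4, T=4.
AT pairs contribute 7, GC pairs contribute 7.
Tm = 2(7) + 4(7) = 14 + 28 = 42°C

42°C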